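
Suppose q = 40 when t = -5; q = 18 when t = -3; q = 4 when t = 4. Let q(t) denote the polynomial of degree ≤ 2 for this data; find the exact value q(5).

L_0(5) = (8)·(1)/[(-2)·(-9)] = 4/9
L_1(5) = (10)·(1)/[(2)·(-7)] = -5/7
L_2(5) = (10)·(8)/[(9)·(7)] = 80/63
Sum: 40·(4/9) + 18·(-5/7) + 4·(80/63) = 10

10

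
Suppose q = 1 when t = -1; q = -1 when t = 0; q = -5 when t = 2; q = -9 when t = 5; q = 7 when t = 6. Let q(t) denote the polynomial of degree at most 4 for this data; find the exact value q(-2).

371/45

L_0(-2) = (-2)·(-4)·(-7)·(-8)/[(-1)·(-3)·(-6)·(-7)] = 32/9
L_1(-2) = (-1)·(-4)·(-7)·(-8)/[(1)·(-2)·(-5)·(-6)] = -56/15
L_2(-2) = (-1)·(-2)·(-7)·(-8)/[(3)·(2)·(-3)·(-4)] = 14/9
L_3(-2) = (-1)·(-2)·(-4)·(-8)/[(6)·(5)·(3)·(-1)] = -32/45
L_4(-2) = (-1)·(-2)·(-4)·(-7)/[(7)·(6)·(4)·(1)] = 1/3
Sum: 1·(32/9) + (-1)·(-56/15) + (-5)·(14/9) + (-9)·(-32/45) + 7·(1/3) = 371/45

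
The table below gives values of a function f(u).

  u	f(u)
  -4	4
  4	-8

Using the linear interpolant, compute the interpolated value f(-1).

-1/2

Evaluate each Lagrange basis at u = -1:
L_0(-1) = (-5)/[(-8)] = 5/8
L_1(-1) = (3)/[(8)] = 3/8
Sum: 4·(5/8) + (-8)·(3/8) = -1/2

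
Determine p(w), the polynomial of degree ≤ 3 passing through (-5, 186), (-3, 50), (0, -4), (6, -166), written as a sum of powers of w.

L_0(w) = (w + 3)w(w - 6) / [-110] = -(1/110)w^3 + (3/110)w^2 + (9/55)w
L_1(w) = (w + 5)w(w - 6) / [54] = (1/54)w^3 - (1/54)w^2 - (5/9)w
L_2(w) = (w + 5)(w + 3)(w - 6) / [-90] = -(1/90)w^3 - (1/45)w^2 + (11/30)w + 1
L_3(w) = (w + 5)(w + 3)w / [594] = (1/594)w^3 + (4/297)w^2 + (5/198)w
p(w) = 186·L_0 + 50·L_1 + (-4)·L_2 + (-166)·L_3
  186·L_0(w) = -(93/55)w^3 + (279/55)w^2 + (1674/55)w
  50·L_1(w) = (25/27)w^3 - (25/27)w^2 - (250/9)w
  (-4)·L_2(w) = (2/45)w^3 + (4/45)w^2 - (22/15)w - 4
  (-166)·L_3(w) = -(83/297)w^3 - (664/297)w^2 - (415/99)w
Adding term by term: -w^3 + 2w^2 - 3w - 4

p(w) = -w^3 + 2w^2 - 3w - 4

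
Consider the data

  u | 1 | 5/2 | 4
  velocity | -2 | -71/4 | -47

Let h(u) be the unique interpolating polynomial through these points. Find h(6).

-107

Evaluate each Lagrange basis at u = 6:
L_0(6) = (7/2)·(2)/[(-3/2)·(-3)] = 14/9
L_1(6) = (5)·(2)/[(3/2)·(-3/2)] = -40/9
L_2(6) = (5)·(7/2)/[(3)·(3/2)] = 35/9
Sum: (-2)·(14/9) + (-71/4)·(-40/9) + (-47)·(35/9) = -107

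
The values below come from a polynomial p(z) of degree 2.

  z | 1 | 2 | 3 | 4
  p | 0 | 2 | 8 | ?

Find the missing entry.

The 3 known values determine p uniquely (degree ≤ 2).
Evaluate each Lagrange basis at z = 4:
L_0(4) = (2)·(1)/[(-1)·(-2)] = 1
L_1(4) = (3)·(1)/[(1)·(-1)] = -3
L_2(4) = (3)·(2)/[(2)·(1)] = 3
Sum: 0 + 2·(-3) + 8·(3) = 18

18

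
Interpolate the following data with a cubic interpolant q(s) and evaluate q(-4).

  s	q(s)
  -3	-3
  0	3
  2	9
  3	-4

269/15

L_0(-4) = (-4)·(-6)·(-7)/[(-3)·(-5)·(-6)] = 28/15
L_1(-4) = (-1)·(-6)·(-7)/[(3)·(-2)·(-3)] = -7/3
L_2(-4) = (-1)·(-4)·(-7)/[(5)·(2)·(-1)] = 14/5
L_3(-4) = (-1)·(-4)·(-6)/[(6)·(3)·(1)] = -4/3
Sum: (-3)·(28/15) + 3·(-7/3) + 9·(14/5) + (-4)·(-4/3) = 269/15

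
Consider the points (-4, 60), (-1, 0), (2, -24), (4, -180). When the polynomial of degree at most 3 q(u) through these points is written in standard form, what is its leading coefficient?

-2

Build the Lagrange basis polynomials:
L_0(u) = (u + 1)(u - 2)(u - 4) / [-144] = -(1/144)u^3 + (5/144)u^2 - (1/72)u - 1/18
L_1(u) = (u + 4)(u - 2)(u - 4) / [45] = (1/45)u^3 - (2/45)u^2 - (16/45)u + 32/45
L_2(u) = (u + 4)(u + 1)(u - 4) / [-36] = -(1/36)u^3 - (1/36)u^2 + (4/9)u + 4/9
L_3(u) = (u + 4)(u + 1)(u - 2) / [80] = (1/80)u^3 + (3/80)u^2 - (3/40)u - 1/10
q(u) = 60·L_0 + 0·L_1 + (-24)·L_2 + (-180)·L_3
Only the coefficient of u^3 is needed; take it from each L_i and combine:
60·(-1/144) + 0·(1/45) + (-24)·(-1/36) + (-180)·(1/80) = -2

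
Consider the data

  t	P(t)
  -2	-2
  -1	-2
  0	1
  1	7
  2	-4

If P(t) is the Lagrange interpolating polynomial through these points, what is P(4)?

Evaluate each Lagrange basis at t = 4:
L_0(4) = (5)·(4)·(3)·(2)/[(-1)·(-2)·(-3)·(-4)] = 5
L_1(4) = (6)·(4)·(3)·(2)/[(1)·(-1)·(-2)·(-3)] = -24
L_2(4) = (6)·(5)·(3)·(2)/[(2)·(1)·(-1)·(-2)] = 45
L_3(4) = (6)·(5)·(4)·(2)/[(3)·(2)·(1)·(-1)] = -40
L_4(4) = (6)·(5)·(4)·(3)/[(4)·(3)·(2)·(1)] = 15
Sum: (-2)·(5) + (-2)·(-24) + 1·(45) + 7·(-40) + (-4)·(15) = -257

-257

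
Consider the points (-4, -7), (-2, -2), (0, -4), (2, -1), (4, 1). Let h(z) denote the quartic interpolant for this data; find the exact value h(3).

Evaluate each Lagrange basis at z = 3:
L_0(3) = (5)·(3)·(1)·(-1)/[(-2)·(-4)·(-6)·(-8)] = -5/128
L_1(3) = (7)·(3)·(1)·(-1)/[(2)·(-2)·(-4)·(-6)] = 7/32
L_2(3) = (7)·(5)·(1)·(-1)/[(4)·(2)·(-2)·(-4)] = -35/64
L_3(3) = (7)·(5)·(3)·(-1)/[(6)·(4)·(2)·(-2)] = 35/32
L_4(3) = (7)·(5)·(3)·(1)/[(8)·(6)·(4)·(2)] = 35/128
Sum: (-7)·(-5/128) + (-2)·(7/32) + (-4)·(-35/64) + (-1)·(35/32) + 1·(35/128) = 77/64

77/64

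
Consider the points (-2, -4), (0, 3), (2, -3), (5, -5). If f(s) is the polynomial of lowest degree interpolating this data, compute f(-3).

Evaluate each Lagrange basis at s = -3:
L_0(-3) = (-3)·(-5)·(-8)/[(-2)·(-4)·(-7)] = 15/7
L_1(-3) = (-1)·(-5)·(-8)/[(2)·(-2)·(-5)] = -2
L_2(-3) = (-1)·(-3)·(-8)/[(4)·(2)·(-3)] = 1
L_3(-3) = (-1)·(-3)·(-5)/[(7)·(5)·(3)] = -1/7
Sum: (-4)·(15/7) + 3·(-2) + (-3)·(1) + (-5)·(-1/7) = -118/7

-118/7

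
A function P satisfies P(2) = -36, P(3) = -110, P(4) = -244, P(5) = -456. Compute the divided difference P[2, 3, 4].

P[2,3] = (-110 - (-36)) / (3 - 2) = -74
P[3,4] = (-244 - (-110)) / (4 - 3) = -134
P[2,3,4] = (-134 - (-74)) / (4 - 2) = -30

-30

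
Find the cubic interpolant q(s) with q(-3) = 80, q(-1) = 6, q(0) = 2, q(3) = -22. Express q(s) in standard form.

q(s) = -2s^3 + 3s^2 + s + 2

Newton's divided differences:
q[-3,-1] = (6 - 80) / (-1 - (-3)) = -37
q[-1,0] = (2 - 6) / (0 - (-1)) = -4
q[0,3] = (-22 - 2) / (3 - 0) = -8
q[-3,-1,0] = (-4 - (-37)) / (0 - (-3)) = 11
q[-1,0,3] = (-8 - (-4)) / (3 - (-1)) = -1
q[-3,-1,0,3] = (-1 - 11) / (3 - (-3)) = -2
q(s) = 80 + (-37)·(s + 3) + 11·(s + 3)(s + 1) + (-2)·(s + 3)(s + 1)s
Expanding: q(s) = -2s^3 + 3s^2 + s + 2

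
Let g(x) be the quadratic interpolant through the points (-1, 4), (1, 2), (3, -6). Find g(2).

-5/4

Evaluate each Lagrange basis at x = 2:
L_0(2) = (1)·(-1)/[(-2)·(-4)] = -1/8
L_1(2) = (3)·(-1)/[(2)·(-2)] = 3/4
L_2(2) = (3)·(1)/[(4)·(2)] = 3/8
Sum: 4·(-1/8) + 2·(3/4) + (-6)·(3/8) = -5/4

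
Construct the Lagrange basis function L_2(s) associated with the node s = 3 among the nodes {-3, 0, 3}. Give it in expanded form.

L_2(s) = (1/18)s^2 + (1/6)s

L_2(s) = (s + 3)s / [(6)·(3)]
       = (s^2 + 3s) / (18)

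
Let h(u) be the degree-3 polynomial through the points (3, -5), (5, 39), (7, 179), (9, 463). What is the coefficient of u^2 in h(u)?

-3

L_0(u) = (u - 5)(u - 7)(u - 9) / [-48] = -(1/48)u^3 + (7/16)u^2 - (143/48)u + 105/16
L_1(u) = (u - 3)(u - 7)(u - 9) / [16] = (1/16)u^3 - (19/16)u^2 + (111/16)u - 189/16
L_2(u) = (u - 3)(u - 5)(u - 9) / [-16] = -(1/16)u^3 + (17/16)u^2 - (87/16)u + 135/16
L_3(u) = (u - 3)(u - 5)(u - 7) / [48] = (1/48)u^3 - (5/16)u^2 + (71/48)u - 35/16
h(u) = (-5)·L_0 + 39·L_1 + 179·L_2 + 463·L_3
Only the coefficient of u^2 is needed; take it from each L_i and combine:
(-5)·(7/16) + 39·(-19/16) + 179·(17/16) + 463·(-5/16) = -3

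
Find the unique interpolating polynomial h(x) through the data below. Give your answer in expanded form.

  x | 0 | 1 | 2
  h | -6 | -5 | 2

h(x) = 3x^2 - 2x - 6

Newton's divided differences:
h[0,1] = (-5 - (-6)) / (1 - 0) = 1
h[1,2] = (2 - (-5)) / (2 - 1) = 7
h[0,1,2] = (7 - 1) / (2 - 0) = 3
h(x) = -6 + 1·x + 3·x(x - 1)
Expanding: h(x) = 3x^2 - 2x - 6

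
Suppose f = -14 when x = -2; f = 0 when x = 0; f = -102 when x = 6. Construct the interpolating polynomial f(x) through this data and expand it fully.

f(x) = -3x^2 + x

Newton's divided differences:
f[-2,0] = (0 - (-14)) / (0 - (-2)) = 7
f[0,6] = (-102 - 0) / (6 - 0) = -17
f[-2,0,6] = (-17 - 7) / (6 - (-2)) = -3
f(x) = -14 + 7·(x + 2) + (-3)·(x + 2)x
Expanding: f(x) = -3x^2 + x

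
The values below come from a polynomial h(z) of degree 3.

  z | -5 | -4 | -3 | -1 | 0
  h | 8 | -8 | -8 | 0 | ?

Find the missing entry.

-12

The 4 known values determine h uniquely (degree ≤ 3).
Evaluate each Lagrange basis at z = 0:
L_0(0) = (4)·(3)·(1)/[(-1)·(-2)·(-4)] = -3/2
L_1(0) = (5)·(3)·(1)/[(1)·(-1)·(-3)] = 5
L_2(0) = (5)·(4)·(1)/[(2)·(1)·(-2)] = -5
L_3(0) = (5)·(4)·(3)/[(4)·(3)·(2)] = 5/2
Sum: 8·(-3/2) + (-8)·(5) + (-8)·(-5) + 0 = -12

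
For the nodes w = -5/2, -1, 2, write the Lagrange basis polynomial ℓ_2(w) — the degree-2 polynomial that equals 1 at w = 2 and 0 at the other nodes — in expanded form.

ℓ_2(w) = (w + 5/2)(w + 1) / [(9/2)·(3)]
       = (w^2 + (7/2)w + 5/2) / (27/2)

ℓ_2(w) = (2/27)w^2 + (7/27)w + 5/27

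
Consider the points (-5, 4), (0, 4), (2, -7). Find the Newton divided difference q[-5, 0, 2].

q[-5,0] = (4 - 4) / (0 - (-5)) = 0
q[0,2] = (-7 - 4) / (2 - 0) = -11/2
q[-5,0,2] = (-11/2 - 0) / (2 - (-5)) = -11/14

-11/14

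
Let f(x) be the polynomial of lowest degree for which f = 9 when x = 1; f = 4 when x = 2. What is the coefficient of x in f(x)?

-5

The leading coefficient equals the top divided difference f[1,2].
f[1,2] = (4 - 9) / (2 - 1) = -5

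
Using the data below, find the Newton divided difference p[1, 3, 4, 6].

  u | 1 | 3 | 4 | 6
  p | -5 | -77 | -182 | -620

-3

p[1,3] = (-77 - (-5)) / (3 - 1) = -36
p[3,4] = (-182 - (-77)) / (4 - 3) = -105
p[4,6] = (-620 - (-182)) / (6 - 4) = -219
p[1,3,4] = (-105 - (-36)) / (4 - 1) = -23
p[3,4,6] = (-219 - (-105)) / (6 - 3) = -38
p[1,3,4,6] = (-38 - (-23)) / (6 - 1) = -3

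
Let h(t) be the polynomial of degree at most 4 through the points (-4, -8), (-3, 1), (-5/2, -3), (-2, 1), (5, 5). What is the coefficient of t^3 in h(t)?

-6152/945

L_0(t) = (t + 3)(t + 5/2)(t + 2)(t - 5) / [27] = (1/27)t^4 + (5/54)t^3 - (19/27)t^2 - (155/54)t - 25/9
L_1(t) = (t + 4)(t + 5/2)(t + 2)(t - 5) / [-4] = -(1/4)t^4 - (7/8)t^3 + (39/8)t^2 + (95/4)t + 25
L_2(t) = (t + 4)(t + 3)(t + 2)(t - 5) / [45/16] = (16/45)t^4 + (64/45)t^3 - (304/45)t^2 - (1696/45)t - 128/3
L_3(t) = (t + 4)(t + 3)(t + 5/2)(t - 5) / [-7] = -(1/7)t^4 - (9/14)t^3 + (18/7)t^2 + (235/14)t + 150/7
L_4(t) = (t + 4)(t + 3)(t + 5/2)(t + 2) / [3780] = (1/3780)t^4 + (23/7560)t^3 + (97/7560)t^2 + (89/3780)t + 1/63
h(t) = (-8)·L_0 + 1·L_1 + (-3)·L_2 + 1·L_3 + 5·L_4
Only the coefficient of t^3 is needed; take it from each L_i and combine:
(-8)·(5/54) + 1·(-7/8) + (-3)·(64/45) + 1·(-9/14) + 5·(23/7560) = -6152/945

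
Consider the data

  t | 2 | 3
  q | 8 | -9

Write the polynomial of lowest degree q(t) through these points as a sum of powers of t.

q(t) = -17t + 42

Build the Lagrange basis polynomials:
L_0(t) = (t - 3) / [-1] = -t + 3
L_1(t) = (t - 2) / [1] = t - 2
q(t) = 8·L_0 + (-9)·L_1
  8·L_0(t) = -8t + 24
  (-9)·L_1(t) = -9t + 18
Adding term by term: -17t + 42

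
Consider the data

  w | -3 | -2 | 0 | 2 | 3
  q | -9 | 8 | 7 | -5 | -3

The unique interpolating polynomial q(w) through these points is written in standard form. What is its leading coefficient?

Build the Lagrange basis polynomials:
L_0(w) = (w + 2)w(w - 2)(w - 3) / [90] = (1/90)w^4 - (1/30)w^3 - (2/45)w^2 + (2/15)w
L_1(w) = (w + 3)w(w - 2)(w - 3) / [-40] = -(1/40)w^4 + (1/20)w^3 + (9/40)w^2 - (9/20)w
L_2(w) = (w + 3)(w + 2)(w - 2)(w - 3) / [36] = (1/36)w^4 - (13/36)w^2 + 1
L_3(w) = (w + 3)(w + 2)w(w - 3) / [-40] = -(1/40)w^4 - (1/20)w^3 + (9/40)w^2 + (9/20)w
L_4(w) = (w + 3)(w + 2)w(w - 2) / [90] = (1/90)w^4 + (1/30)w^3 - (2/45)w^2 - (2/15)w
q(w) = (-9)·L_0 + 8·L_1 + 7·L_2 + (-5)·L_3 + (-3)·L_4
Only the coefficient of w^4 is needed; take it from each L_i and combine:
(-9)·(1/90) + 8·(-1/40) + 7·(1/36) + (-5)·(-1/40) + (-3)·(1/90) = -1/72

-1/72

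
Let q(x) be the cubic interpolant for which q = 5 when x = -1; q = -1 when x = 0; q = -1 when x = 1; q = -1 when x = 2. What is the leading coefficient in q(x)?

Build the Lagrange basis polynomials:
L_0(x) = x(x - 1)(x - 2) / [-6] = -(1/6)x^3 + (1/2)x^2 - (1/3)x
L_1(x) = (x + 1)(x - 1)(x - 2) / [2] = (1/2)x^3 - x^2 - (1/2)x + 1
L_2(x) = (x + 1)x(x - 2) / [-2] = -(1/2)x^3 + (1/2)x^2 + x
L_3(x) = (x + 1)x(x - 1) / [6] = (1/6)x^3 - (1/6)x
q(x) = 5·L_0 + (-1)·L_1 + (-1)·L_2 + (-1)·L_3
Only the coefficient of x^3 is needed; take it from each L_i and combine:
5·(-1/6) + (-1)·(1/2) + (-1)·(-1/2) + (-1)·(1/6) = -1

-1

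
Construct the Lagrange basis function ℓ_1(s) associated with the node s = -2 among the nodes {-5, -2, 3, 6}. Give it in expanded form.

ℓ_1(s) = (1/120)s^3 - (1/30)s^2 - (9/40)s + 3/4

ℓ_1(s) = (s + 5)(s - 3)(s - 6) / [(3)·(-5)·(-8)]
       = (s^3 - 4s^2 - 27s + 90) / (120)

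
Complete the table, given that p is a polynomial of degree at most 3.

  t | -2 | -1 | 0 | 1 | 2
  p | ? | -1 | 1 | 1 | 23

-29

The 4 known values determine p uniquely (degree ≤ 3).
L_0(-2) = (-2)·(-3)·(-4)/[(-1)·(-2)·(-3)] = 4
L_1(-2) = (-1)·(-3)·(-4)/[(1)·(-1)·(-2)] = -6
L_2(-2) = (-1)·(-2)·(-4)/[(2)·(1)·(-1)] = 4
L_3(-2) = (-1)·(-2)·(-3)/[(3)·(2)·(1)] = -1
Sum: (-1)·(4) + 1·(-6) + 1·(4) + 23·(-1) = -29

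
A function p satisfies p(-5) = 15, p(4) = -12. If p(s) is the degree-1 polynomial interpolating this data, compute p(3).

Evaluate each Lagrange basis at s = 3:
L_0(3) = (-1)/[(-9)] = 1/9
L_1(3) = (8)/[(9)] = 8/9
Sum: 15·(1/9) + (-12)·(8/9) = -9

-9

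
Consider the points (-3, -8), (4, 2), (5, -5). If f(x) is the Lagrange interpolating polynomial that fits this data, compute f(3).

Evaluate each Lagrange basis at x = 3:
L_0(3) = (-1)·(-2)/[(-7)·(-8)] = 1/28
L_1(3) = (6)·(-2)/[(7)·(-1)] = 12/7
L_2(3) = (6)·(-1)/[(8)·(1)] = -3/4
Sum: (-8)·(1/28) + 2·(12/7) + (-5)·(-3/4) = 193/28

193/28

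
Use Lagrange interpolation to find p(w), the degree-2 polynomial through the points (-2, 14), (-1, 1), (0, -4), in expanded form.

p(w) = 4w^2 - w - 4

Build the Lagrange basis polynomials:
L_0(w) = (w + 1)w / [2] = (1/2)w^2 + (1/2)w
L_1(w) = (w + 2)w / [-1] = -w^2 - 2w
L_2(w) = (w + 2)(w + 1) / [2] = (1/2)w^2 + (3/2)w + 1
p(w) = 14·L_0 + 1·L_1 + (-4)·L_2
  14·L_0(w) = 7w^2 + 7w
  1·L_1(w) = -w^2 - 2w
  (-4)·L_2(w) = -2w^2 - 6w - 4
Adding term by term: 4w^2 - w - 4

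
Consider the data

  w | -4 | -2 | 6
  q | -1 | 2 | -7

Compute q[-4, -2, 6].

q[-4,-2] = (2 - (-1)) / (-2 - (-4)) = 3/2
q[-2,6] = (-7 - 2) / (6 - (-2)) = -9/8
q[-4,-2,6] = (-9/8 - 3/2) / (6 - (-4)) = -21/80

-21/80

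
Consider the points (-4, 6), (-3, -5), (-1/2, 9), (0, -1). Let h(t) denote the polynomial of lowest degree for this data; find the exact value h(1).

Using Newton's divided-difference form:
h[-4,-3] = (-5 - 6) / (-3 - (-4)) = -11
h[-3,-1/2] = (9 - (-5)) / (-1/2 - (-3)) = 28/5
h[-1/2,0] = (-1 - 9) / (0 - (-1/2)) = -20
h[-4,-3,-1/2] = (28/5 - (-11)) / (-1/2 - (-4)) = 166/35
h[-3,-1/2,0] = (-20 - 28/5) / (0 - (-3)) = -128/15
h[-4,-3,-1/2,0] = (-128/15 - 166/35) / (0 - (-4)) = -697/210
h(1) = 6 + (-11)·(5) + (166/35)·(5)·(4) + (-697/210)·(5)·(4)·(3/2) = -376/7

-376/7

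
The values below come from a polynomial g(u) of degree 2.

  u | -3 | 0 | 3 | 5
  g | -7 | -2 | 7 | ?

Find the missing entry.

The 3 known values determine g uniquely (degree ≤ 2).
Evaluate each Lagrange basis at u = 5:
L_0(5) = (5)·(2)/[(-3)·(-6)] = 5/9
L_1(5) = (8)·(2)/[(3)·(-3)] = -16/9
L_2(5) = (8)·(5)/[(6)·(3)] = 20/9
Sum: (-7)·(5/9) + (-2)·(-16/9) + 7·(20/9) = 137/9

137/9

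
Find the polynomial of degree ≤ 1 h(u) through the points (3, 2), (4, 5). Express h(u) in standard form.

h(u) = 3u - 7

Build the Lagrange basis polynomials:
L_0(u) = (u - 4) / [-1] = -u + 4
L_1(u) = (u - 3) / [1] = u - 3
h(u) = 2·L_0 + 5·L_1
  2·L_0(u) = -2u + 8
  5·L_1(u) = 5u - 15
Adding term by term: 3u - 7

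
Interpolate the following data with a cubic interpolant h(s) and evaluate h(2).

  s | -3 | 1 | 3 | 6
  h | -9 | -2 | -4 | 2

Using Newton's divided-difference form:
h[-3,1] = (-2 - (-9)) / (1 - (-3)) = 7/4
h[1,3] = (-4 - (-2)) / (3 - 1) = -1
h[3,6] = (2 - (-4)) / (6 - 3) = 2
h[-3,1,3] = (-1 - 7/4) / (3 - (-3)) = -11/24
h[1,3,6] = (2 - (-1)) / (6 - 1) = 3/5
h[-3,1,3,6] = (3/5 - (-11/24)) / (6 - (-3)) = 127/1080
h(2) = -9 + (7/4)·(5) + (-11/24)·(5)·(1) + (127/1080)·(5)·(1)·(-1) = -169/54

-169/54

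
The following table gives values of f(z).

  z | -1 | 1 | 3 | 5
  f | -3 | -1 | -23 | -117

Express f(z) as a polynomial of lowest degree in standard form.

f(z) = -z^3 + 2z - 2

Newton's divided differences:
f[-1,1] = (-1 - (-3)) / (1 - (-1)) = 1
f[1,3] = (-23 - (-1)) / (3 - 1) = -11
f[3,5] = (-117 - (-23)) / (5 - 3) = -47
f[-1,1,3] = (-11 - 1) / (3 - (-1)) = -3
f[1,3,5] = (-47 - (-11)) / (5 - 1) = -9
f[-1,1,3,5] = (-9 - (-3)) / (5 - (-1)) = -1
f(z) = -3 + 1·(z + 1) + (-3)·(z + 1)(z - 1) + (-1)·(z + 1)(z - 1)(z - 3)
Expanding: f(z) = -z^3 + 2z - 2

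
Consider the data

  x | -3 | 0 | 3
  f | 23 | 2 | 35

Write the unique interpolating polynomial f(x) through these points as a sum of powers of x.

f(x) = 3x^2 + 2x + 2

Build the Lagrange basis polynomials:
L_0(x) = x(x - 3) / [18] = (1/18)x^2 - (1/6)x
L_1(x) = (x + 3)(x - 3) / [-9] = -(1/9)x^2 + 1
L_2(x) = (x + 3)x / [18] = (1/18)x^2 + (1/6)x
f(x) = 23·L_0 + 2·L_1 + 35·L_2
  23·L_0(x) = (23/18)x^2 - (23/6)x
  2·L_1(x) = -(2/9)x^2 + 2
  35·L_2(x) = (35/18)x^2 + (35/6)x
Adding term by term: 3x^2 + 2x + 2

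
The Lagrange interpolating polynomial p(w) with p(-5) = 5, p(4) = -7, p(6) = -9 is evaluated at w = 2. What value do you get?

L_0(2) = (-2)·(-4)/[(-9)·(-11)] = 8/99
L_1(2) = (7)·(-4)/[(9)·(-2)] = 14/9
L_2(2) = (7)·(-2)/[(11)·(2)] = -7/11
Sum: 5·(8/99) + (-7)·(14/9) + (-9)·(-7/11) = -157/33

-157/33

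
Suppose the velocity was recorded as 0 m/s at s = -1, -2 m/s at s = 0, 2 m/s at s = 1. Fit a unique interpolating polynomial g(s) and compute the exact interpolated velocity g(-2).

8

Using Newton's divided-difference form:
g[-1,0] = (-2 - 0) / (0 - (-1)) = -2
g[0,1] = (2 - (-2)) / (1 - 0) = 4
g[-1,0,1] = (4 - (-2)) / (1 - (-1)) = 3
g(-2) = 0 + (-2)·(-1) + 3·(-1)·(-2) = 8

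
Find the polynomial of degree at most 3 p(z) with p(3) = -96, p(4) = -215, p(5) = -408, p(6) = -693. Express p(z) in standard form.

p(z) = -3z^3 - z^2 - z - 3

L_0(z) = (z - 4)(z - 5)(z - 6) / [-6] = -(1/6)z^3 + (5/2)z^2 - (37/3)z + 20
L_1(z) = (z - 3)(z - 5)(z - 6) / [2] = (1/2)z^3 - 7z^2 + (63/2)z - 45
L_2(z) = (z - 3)(z - 4)(z - 6) / [-2] = -(1/2)z^3 + (13/2)z^2 - 27z + 36
L_3(z) = (z - 3)(z - 4)(z - 5) / [6] = (1/6)z^3 - 2z^2 + (47/6)z - 10
p(z) = (-96)·L_0 + (-215)·L_1 + (-408)·L_2 + (-693)·L_3
  (-96)·L_0(z) = 16z^3 - 240z^2 + 1184z - 1920
  (-215)·L_1(z) = -(215/2)z^3 + 1505z^2 - (13545/2)z + 9675
  (-408)·L_2(z) = 204z^3 - 2652z^2 + 11016z - 14688
  (-693)·L_3(z) = -(231/2)z^3 + 1386z^2 - (10857/2)z + 6930
Adding term by term: -3z^3 - z^2 - z - 3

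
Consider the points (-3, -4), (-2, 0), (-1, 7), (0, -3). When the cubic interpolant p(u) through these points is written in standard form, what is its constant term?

-3

L_0(u) = (u + 2)(u + 1)u / [-6] = -(1/6)u^3 - (1/2)u^2 - (1/3)u
L_1(u) = (u + 3)(u + 1)u / [2] = (1/2)u^3 + 2u^2 + (3/2)u
L_2(u) = (u + 3)(u + 2)u / [-2] = -(1/2)u^3 - (5/2)u^2 - 3u
L_3(u) = (u + 3)(u + 2)(u + 1) / [6] = (1/6)u^3 + u^2 + (11/6)u + 1
p(u) = (-4)·L_0 + 0·L_1 + 7·L_2 + (-3)·L_3
Only the constant term is needed; take it from each L_i and combine:
(-4)·(0) + 0·(0) + 7·(0) + (-3)·(1) = -3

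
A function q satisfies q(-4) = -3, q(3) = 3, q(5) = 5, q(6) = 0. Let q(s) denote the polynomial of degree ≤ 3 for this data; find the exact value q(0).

Evaluate each Lagrange basis at s = 0:
L_0(0) = (-3)·(-5)·(-6)/[(-7)·(-9)·(-10)] = 1/7
L_1(0) = (4)·(-5)·(-6)/[(7)·(-2)·(-3)] = 20/7
L_2(0) = (4)·(-3)·(-6)/[(9)·(2)·(-1)] = -4
L_3(0) = (4)·(-3)·(-5)/[(10)·(3)·(1)] = 2
Sum: (-3)·(1/7) + 3·(20/7) + 5·(-4) + 0 = -83/7

-83/7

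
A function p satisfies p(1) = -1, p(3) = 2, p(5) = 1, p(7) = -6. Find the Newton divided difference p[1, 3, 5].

-1/2

p[1,3] = (2 - (-1)) / (3 - 1) = 3/2
p[3,5] = (1 - 2) / (5 - 3) = -1/2
p[1,3,5] = (-1/2 - 3/2) / (5 - 1) = -1/2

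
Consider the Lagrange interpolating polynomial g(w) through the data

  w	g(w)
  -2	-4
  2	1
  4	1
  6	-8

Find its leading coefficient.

Build the Lagrange basis polynomials:
L_0(w) = (w - 2)(w - 4)(w - 6) / [-192] = -(1/192)w^3 + (1/16)w^2 - (11/48)w + 1/4
L_1(w) = (w + 2)(w - 4)(w - 6) / [32] = (1/32)w^3 - (1/4)w^2 + (1/8)w + 3/2
L_2(w) = (w + 2)(w - 2)(w - 6) / [-24] = -(1/24)w^3 + (1/4)w^2 + (1/6)w - 1
L_3(w) = (w + 2)(w - 2)(w - 4) / [64] = (1/64)w^3 - (1/16)w^2 - (1/16)w + 1/4
g(w) = (-4)·L_0 + 1·L_1 + 1·L_2 + (-8)·L_3
Only the coefficient of w^3 is needed; take it from each L_i and combine:
(-4)·(-1/192) + 1·(1/32) + 1·(-1/24) + (-8)·(1/64) = -11/96

-11/96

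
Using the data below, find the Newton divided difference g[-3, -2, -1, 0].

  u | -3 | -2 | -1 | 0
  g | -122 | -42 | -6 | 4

3

g[-3,-2] = (-42 - (-122)) / (-2 - (-3)) = 80
g[-2,-1] = (-6 - (-42)) / (-1 - (-2)) = 36
g[-1,0] = (4 - (-6)) / (0 - (-1)) = 10
g[-3,-2,-1] = (36 - 80) / (-1 - (-3)) = -22
g[-2,-1,0] = (10 - 36) / (0 - (-2)) = -13
g[-3,-2,-1,0] = (-13 - (-22)) / (0 - (-3)) = 3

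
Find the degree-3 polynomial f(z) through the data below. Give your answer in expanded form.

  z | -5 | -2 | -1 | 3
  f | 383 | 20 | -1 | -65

L_0(z) = (z + 2)(z + 1)(z - 3) / [-96] = -(1/96)z^3 + (7/96)z + 1/16
L_1(z) = (z + 5)(z + 1)(z - 3) / [15] = (1/15)z^3 + (1/5)z^2 - (13/15)z - 1
L_2(z) = (z + 5)(z + 2)(z - 3) / [-16] = -(1/16)z^3 - (1/4)z^2 + (11/16)z + 15/8
L_3(z) = (z + 5)(z + 2)(z + 1) / [160] = (1/160)z^3 + (1/20)z^2 + (17/160)z + 1/16
f(z) = 383·L_0 + 20·L_1 + (-1)·L_2 + (-65)·L_3
  383·L_0(z) = -(383/96)z^3 + (2681/96)z + 383/16
  20·L_1(z) = (4/3)z^3 + 4z^2 - (52/3)z - 20
  (-1)·L_2(z) = (1/16)z^3 + (1/4)z^2 - (11/16)z - 15/8
  (-65)·L_3(z) = -(13/32)z^3 - (13/4)z^2 - (221/32)z - 65/16
Adding term by term: -3z^3 + z^2 + 3z - 2

f(z) = -3z^3 + z^2 + 3z - 2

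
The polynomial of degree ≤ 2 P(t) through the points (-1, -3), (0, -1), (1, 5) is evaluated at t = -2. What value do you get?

L_0(-2) = (-2)·(-3)/[(-1)·(-2)] = 3
L_1(-2) = (-1)·(-3)/[(1)·(-1)] = -3
L_2(-2) = (-1)·(-2)/[(2)·(1)] = 1
Sum: (-3)·(3) + (-1)·(-3) + 5·(1) = -1

-1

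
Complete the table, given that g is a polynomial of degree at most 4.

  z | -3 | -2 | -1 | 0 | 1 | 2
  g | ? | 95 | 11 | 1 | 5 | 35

The 5 known values determine g uniquely (degree ≤ 4).
L_0(-3) = (-2)·(-3)·(-4)·(-5)/[(-1)·(-2)·(-3)·(-4)] = 5
L_1(-3) = (-1)·(-3)·(-4)·(-5)/[(1)·(-1)·(-2)·(-3)] = -10
L_2(-3) = (-1)·(-2)·(-4)·(-5)/[(2)·(1)·(-1)·(-2)] = 10
L_3(-3) = (-1)·(-2)·(-3)·(-5)/[(3)·(2)·(1)·(-1)] = -5
L_4(-3) = (-1)·(-2)·(-3)·(-4)/[(4)·(3)·(2)·(1)] = 1
Sum: 95·(5) + 11·(-10) + 1·(10) + 5·(-5) + 35·(1) = 385

385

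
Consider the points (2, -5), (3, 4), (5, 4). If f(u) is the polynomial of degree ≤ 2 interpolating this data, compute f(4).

Using Newton's divided-difference form:
f[2,3] = (4 - (-5)) / (3 - 2) = 9
f[3,5] = (4 - 4) / (5 - 3) = 0
f[2,3,5] = (0 - 9) / (5 - 2) = -3
f(4) = -5 + 9·(2) + (-3)·(2)·(1) = 7

7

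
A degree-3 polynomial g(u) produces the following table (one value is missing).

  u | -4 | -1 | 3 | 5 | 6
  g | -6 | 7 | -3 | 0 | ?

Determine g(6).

22/3

The 4 known values determine g uniquely (degree ≤ 3).
Evaluate each Lagrange basis at u = 6:
L_0(6) = (7)·(3)·(1)/[(-3)·(-7)·(-9)] = -1/9
L_1(6) = (10)·(3)·(1)/[(3)·(-4)·(-6)] = 5/12
L_2(6) = (10)·(7)·(1)/[(7)·(4)·(-2)] = -5/4
L_3(6) = (10)·(7)·(3)/[(9)·(6)·(2)] = 35/18
Sum: (-6)·(-1/9) + 7·(5/12) + (-3)·(-5/4) + 0 = 22/3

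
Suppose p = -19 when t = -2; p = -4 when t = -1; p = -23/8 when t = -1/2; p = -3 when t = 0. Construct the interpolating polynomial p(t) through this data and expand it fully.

Newton's divided differences:
p[-2,-1] = (-4 - (-19)) / (-1 - (-2)) = 15
p[-1,-1/2] = (-23/8 - (-4)) / (-1/2 - (-1)) = 9/4
p[-1/2,0] = (-3 - (-23/8)) / (0 - (-1/2)) = -1/4
p[-2,-1,-1/2] = (9/4 - 15) / (-1/2 - (-2)) = -17/2
p[-1,-1/2,0] = (-1/4 - 9/4) / (0 - (-1)) = -5/2
p[-2,-1,-1/2,0] = (-5/2 - (-17/2)) / (0 - (-2)) = 3
p(t) = -19 + 15·(t + 2) + (-17/2)·(t + 2)(t + 1) + 3·(t + 2)(t + 1)(t + 1/2)
Expanding: p(t) = 3t^3 + 2t^2 - 3

p(t) = 3t^3 + 2t^2 - 3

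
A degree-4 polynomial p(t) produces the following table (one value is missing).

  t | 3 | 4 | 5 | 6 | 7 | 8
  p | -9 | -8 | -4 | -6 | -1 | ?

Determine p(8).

46

The 5 known values determine p uniquely (degree ≤ 4).
L_0(8) = (4)·(3)·(2)·(1)/[(-1)·(-2)·(-3)·(-4)] = 1
L_1(8) = (5)·(3)·(2)·(1)/[(1)·(-1)·(-2)·(-3)] = -5
L_2(8) = (5)·(4)·(2)·(1)/[(2)·(1)·(-1)·(-2)] = 10
L_3(8) = (5)·(4)·(3)·(1)/[(3)·(2)·(1)·(-1)] = -10
L_4(8) = (5)·(4)·(3)·(2)/[(4)·(3)·(2)·(1)] = 5
Sum: (-9)·(1) + (-8)·(-5) + (-4)·(10) + (-6)·(-10) + (-1)·(5) = 46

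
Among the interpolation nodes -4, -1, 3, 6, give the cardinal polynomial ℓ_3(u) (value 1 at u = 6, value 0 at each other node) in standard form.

ℓ_3(u) = (1/210)u^3 + (1/105)u^2 - (11/210)u - 2/35

ℓ_3(u) = (u + 4)(u + 1)(u - 3) / [(10)·(7)·(3)]
       = (u^3 + 2u^2 - 11u - 12) / (210)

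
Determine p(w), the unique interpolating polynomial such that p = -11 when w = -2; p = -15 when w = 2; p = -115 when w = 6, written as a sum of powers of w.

Build the Lagrange basis polynomials:
L_0(w) = (w - 2)(w - 6) / [32] = (1/32)w^2 - (1/4)w + 3/8
L_1(w) = (w + 2)(w - 6) / [-16] = -(1/16)w^2 + (1/4)w + 3/4
L_2(w) = (w + 2)(w - 2) / [32] = (1/32)w^2 - 1/8
p(w) = (-11)·L_0 + (-15)·L_1 + (-115)·L_2
  (-11)·L_0(w) = -(11/32)w^2 + (11/4)w - 33/8
  (-15)·L_1(w) = (15/16)w^2 - (15/4)w - 45/4
  (-115)·L_2(w) = -(115/32)w^2 + 115/8
Adding term by term: -3w^2 - w - 1

p(w) = -3w^2 - w - 1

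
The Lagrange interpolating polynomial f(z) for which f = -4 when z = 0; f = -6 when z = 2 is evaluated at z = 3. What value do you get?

Evaluate each Lagrange basis at z = 3:
L_0(3) = (1)/[(-2)] = -1/2
L_1(3) = (3)/[(2)] = 3/2
Sum: (-4)·(-1/2) + (-6)·(3/2) = -7

-7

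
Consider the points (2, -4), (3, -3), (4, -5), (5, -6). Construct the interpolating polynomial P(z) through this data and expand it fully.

Newton's divided differences:
P[2,3] = (-3 - (-4)) / (3 - 2) = 1
P[3,4] = (-5 - (-3)) / (4 - 3) = -2
P[4,5] = (-6 - (-5)) / (5 - 4) = -1
P[2,3,4] = (-2 - 1) / (4 - 2) = -3/2
P[3,4,5] = (-1 - (-2)) / (5 - 3) = 1/2
P[2,3,4,5] = (1/2 - (-3/2)) / (5 - 2) = 2/3
P(z) = -4 + 1·(z - 2) + (-3/2)·(z - 2)(z - 3) + (2/3)·(z - 2)(z - 3)(z - 4)
Expanding: P(z) = (2/3)z^3 - (15/2)z^2 + (155/6)z - 31

P(z) = (2/3)z^3 - (15/2)z^2 + (155/6)z - 31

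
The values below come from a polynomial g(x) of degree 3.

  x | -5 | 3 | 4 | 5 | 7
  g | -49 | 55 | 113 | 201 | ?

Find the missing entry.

491

The 4 known values determine g uniquely (degree ≤ 3).
L_0(7) = (4)·(3)·(2)/[(-8)·(-9)·(-10)] = -1/30
L_1(7) = (12)·(3)·(2)/[(8)·(-1)·(-2)] = 9/2
L_2(7) = (12)·(4)·(2)/[(9)·(1)·(-1)] = -32/3
L_3(7) = (12)·(4)·(3)/[(10)·(2)·(1)] = 36/5
Sum: (-49)·(-1/30) + 55·(9/2) + 113·(-32/3) + 201·(36/5) = 491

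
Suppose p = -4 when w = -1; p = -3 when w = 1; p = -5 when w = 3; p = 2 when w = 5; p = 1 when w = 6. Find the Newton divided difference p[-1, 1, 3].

p[-1,1] = (-3 - (-4)) / (1 - (-1)) = 1/2
p[1,3] = (-5 - (-3)) / (3 - 1) = -1
p[-1,1,3] = (-1 - 1/2) / (3 - (-1)) = -3/8

-3/8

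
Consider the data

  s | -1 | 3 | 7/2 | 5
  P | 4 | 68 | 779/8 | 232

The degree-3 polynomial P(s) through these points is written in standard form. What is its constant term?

L_0(s) = (s - 3)(s - 7/2)(s - 5) / [-108] = -(1/108)s^3 + (23/216)s^2 - (43/108)s + 35/72
L_1(s) = (s + 1)(s - 7/2)(s - 5) / [4] = (1/4)s^3 - (15/8)s^2 + (9/4)s + 35/8
L_2(s) = (s + 1)(s - 3)(s - 5) / [-27/8] = -(8/27)s^3 + (56/27)s^2 - (56/27)s - 40/9
L_3(s) = (s + 1)(s - 3)(s - 7/2) / [18] = (1/18)s^3 - (11/36)s^2 + (2/9)s + 7/12
P(s) = 4·L_0 + 68·L_1 + (779/8)·L_2 + 232·L_3
Only the constant term is needed; take it from each L_i and combine:
4·(35/72) + 68·(35/8) + (779/8)·(-40/9) + 232·(7/12) = 2

2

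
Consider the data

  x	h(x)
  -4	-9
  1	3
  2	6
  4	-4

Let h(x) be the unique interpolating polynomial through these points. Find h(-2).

-131/10

L_0(-2) = (-3)·(-4)·(-6)/[(-5)·(-6)·(-8)] = 3/10
L_1(-2) = (2)·(-4)·(-6)/[(5)·(-1)·(-3)] = 16/5
L_2(-2) = (2)·(-3)·(-6)/[(6)·(1)·(-2)] = -3
L_3(-2) = (2)·(-3)·(-4)/[(8)·(3)·(2)] = 1/2
Sum: (-9)·(3/10) + 3·(16/5) + 6·(-3) + (-4)·(1/2) = -131/10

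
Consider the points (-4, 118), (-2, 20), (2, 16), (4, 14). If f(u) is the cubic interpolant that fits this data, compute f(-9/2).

1285/8

Using Newton's divided-difference form:
f[-4,-2] = (20 - 118) / (-2 - (-4)) = -49
f[-2,2] = (16 - 20) / (2 - (-2)) = -1
f[2,4] = (14 - 16) / (4 - 2) = -1
f[-4,-2,2] = (-1 - (-49)) / (2 - (-4)) = 8
f[-2,2,4] = (-1 - (-1)) / (4 - (-2)) = 0
f[-4,-2,2,4] = (0 - 8) / (4 - (-4)) = -1
f(-9/2) = 118 + (-49)·(-1/2) + 8·(-1/2)·(-5/2) + (-1)·(-1/2)·(-5/2)·(-13/2) = 1285/8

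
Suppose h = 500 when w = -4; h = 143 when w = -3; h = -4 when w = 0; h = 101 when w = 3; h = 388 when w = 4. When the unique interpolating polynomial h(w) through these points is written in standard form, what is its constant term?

Build the Lagrange basis polynomials:
L_0(w) = (w + 3)w(w - 3)(w - 4) / [224] = (1/224)w^4 - (1/56)w^3 - (9/224)w^2 + (9/56)w
L_1(w) = (w + 4)w(w - 3)(w - 4) / [-126] = -(1/126)w^4 + (1/42)w^3 + (8/63)w^2 - (8/21)w
L_2(w) = (w + 4)(w + 3)(w - 3)(w - 4) / [144] = (1/144)w^4 - (25/144)w^2 + 1
L_3(w) = (w + 4)(w + 3)w(w - 4) / [-126] = -(1/126)w^4 - (1/42)w^3 + (8/63)w^2 + (8/21)w
L_4(w) = (w + 4)(w + 3)w(w - 3) / [224] = (1/224)w^4 + (1/56)w^3 - (9/224)w^2 - (9/56)w
h(w) = 500·L_0 + 143·L_1 + (-4)·L_2 + 101·L_3 + 388·L_4
Only the constant term is needed; take it from each L_i and combine:
500·(0) + 143·(0) + (-4)·(1) + 101·(0) + 388·(0) = -4

-4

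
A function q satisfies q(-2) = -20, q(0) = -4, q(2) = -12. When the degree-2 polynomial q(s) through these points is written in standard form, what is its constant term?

-4

L_0(s) = s(s - 2) / [8] = (1/8)s^2 - (1/4)s
L_1(s) = (s + 2)(s - 2) / [-4] = -(1/4)s^2 + 1
L_2(s) = (s + 2)s / [8] = (1/8)s^2 + (1/4)s
q(s) = (-20)·L_0 + (-4)·L_1 + (-12)·L_2
Only the constant term is needed; take it from each L_i and combine:
(-20)·(0) + (-4)·(1) + (-12)·(0) = -4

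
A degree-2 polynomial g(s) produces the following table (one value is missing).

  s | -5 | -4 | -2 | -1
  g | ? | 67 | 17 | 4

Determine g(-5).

The 3 known values determine g uniquely (degree ≤ 2).
L_0(-5) = (-3)·(-4)/[(-2)·(-3)] = 2
L_1(-5) = (-1)·(-4)/[(2)·(-1)] = -2
L_2(-5) = (-1)·(-3)/[(3)·(1)] = 1
Sum: 67·(2) + 17·(-2) + 4·(1) = 104

104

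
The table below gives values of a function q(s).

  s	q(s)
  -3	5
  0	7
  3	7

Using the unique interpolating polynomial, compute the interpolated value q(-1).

Evaluate each Lagrange basis at s = -1:
L_0(-1) = (-1)·(-4)/[(-3)·(-6)] = 2/9
L_1(-1) = (2)·(-4)/[(3)·(-3)] = 8/9
L_2(-1) = (2)·(-1)/[(6)·(3)] = -1/9
Sum: 5·(2/9) + 7·(8/9) + 7·(-1/9) = 59/9

59/9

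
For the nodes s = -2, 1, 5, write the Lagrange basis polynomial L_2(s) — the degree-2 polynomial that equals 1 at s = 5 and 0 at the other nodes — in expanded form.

L_2(s) = (s + 2)(s - 1) / [(7)·(4)]
       = (s^2 + s - 2) / (28)

L_2(s) = (1/28)s^2 + (1/28)s - 1/14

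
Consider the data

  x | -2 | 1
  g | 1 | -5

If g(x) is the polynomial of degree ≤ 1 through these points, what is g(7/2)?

Evaluate each Lagrange basis at x = 7/2:
L_0(7/2) = (5/2)/[(-3)] = -5/6
L_1(7/2) = (11/2)/[(3)] = 11/6
Sum: 1·(-5/6) + (-5)·(11/6) = -10

-10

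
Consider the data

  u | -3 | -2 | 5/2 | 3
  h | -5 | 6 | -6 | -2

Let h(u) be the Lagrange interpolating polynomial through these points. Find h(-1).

1096/165

L_0(-1) = (1)·(-7/2)·(-4)/[(-1)·(-11/2)·(-6)] = -14/33
L_1(-1) = (2)·(-7/2)·(-4)/[(1)·(-9/2)·(-5)] = 56/45
L_2(-1) = (2)·(1)·(-4)/[(11/2)·(9/2)·(-1/2)] = 64/99
L_3(-1) = (2)·(1)·(-7/2)/[(6)·(5)·(1/2)] = -7/15
Sum: (-5)·(-14/33) + 6·(56/45) + (-6)·(64/99) + (-2)·(-7/15) = 1096/165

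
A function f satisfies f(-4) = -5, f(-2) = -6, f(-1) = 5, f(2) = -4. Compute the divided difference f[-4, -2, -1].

f[-4,-2] = (-6 - (-5)) / (-2 - (-4)) = -1/2
f[-2,-1] = (5 - (-6)) / (-1 - (-2)) = 11
f[-4,-2,-1] = (11 - (-1/2)) / (-1 - (-4)) = 23/6

23/6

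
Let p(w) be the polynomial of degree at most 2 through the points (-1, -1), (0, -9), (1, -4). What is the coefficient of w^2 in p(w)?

13/2

Build the Lagrange basis polynomials:
L_0(w) = w(w - 1) / [2] = (1/2)w^2 - (1/2)w
L_1(w) = (w + 1)(w - 1) / [-1] = -w^2 + 1
L_2(w) = (w + 1)w / [2] = (1/2)w^2 + (1/2)w
p(w) = (-1)·L_0 + (-9)·L_1 + (-4)·L_2
Only the coefficient of w^2 is needed; take it from each L_i and combine:
(-1)·(1/2) + (-9)·(-1) + (-4)·(1/2) = 13/2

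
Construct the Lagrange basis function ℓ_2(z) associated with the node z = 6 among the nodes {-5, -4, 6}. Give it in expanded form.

ℓ_2(z) = (z + 5)(z + 4) / [(11)·(10)]
       = (z^2 + 9z + 20) / (110)

ℓ_2(z) = (1/110)z^2 + (9/110)z + 2/11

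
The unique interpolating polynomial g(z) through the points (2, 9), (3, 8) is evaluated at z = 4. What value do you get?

Evaluate each Lagrange basis at z = 4:
L_0(4) = (1)/[(-1)] = -1
L_1(4) = (2)/[(1)] = 2
Sum: 9·(-1) + 8·(2) = 7

7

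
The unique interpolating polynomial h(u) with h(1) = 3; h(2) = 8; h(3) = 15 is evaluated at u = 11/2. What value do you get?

Using Newton's divided-difference form:
h[1,2] = (8 - 3) / (2 - 1) = 5
h[2,3] = (15 - 8) / (3 - 2) = 7
h[1,2,3] = (7 - 5) / (3 - 1) = 1
h(11/2) = 3 + 5·(9/2) + 1·(9/2)·(7/2) = 165/4

165/4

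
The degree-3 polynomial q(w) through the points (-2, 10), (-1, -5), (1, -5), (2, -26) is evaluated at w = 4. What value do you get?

Evaluate each Lagrange basis at w = 4:
L_0(4) = (5)·(3)·(2)/[(-1)·(-3)·(-4)] = -5/2
L_1(4) = (6)·(3)·(2)/[(1)·(-2)·(-3)] = 6
L_2(4) = (6)·(5)·(2)/[(3)·(2)·(-1)] = -10
L_3(4) = (6)·(5)·(3)/[(4)·(3)·(1)] = 15/2
Sum: 10·(-5/2) + (-5)·(6) + (-5)·(-10) + (-26)·(15/2) = -200

-200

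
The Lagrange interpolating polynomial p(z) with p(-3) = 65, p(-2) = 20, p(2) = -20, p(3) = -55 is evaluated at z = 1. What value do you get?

-7

Evaluate each Lagrange basis at z = 1:
L_0(1) = (3)·(-1)·(-2)/[(-1)·(-5)·(-6)] = -1/5
L_1(1) = (4)·(-1)·(-2)/[(1)·(-4)·(-5)] = 2/5
L_2(1) = (4)·(3)·(-2)/[(5)·(4)·(-1)] = 6/5
L_3(1) = (4)·(3)·(-1)/[(6)·(5)·(1)] = -2/5
Sum: 65·(-1/5) + 20·(2/5) + (-20)·(6/5) + (-55)·(-2/5) = -7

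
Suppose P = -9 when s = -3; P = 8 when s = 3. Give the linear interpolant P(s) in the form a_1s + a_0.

Build the Lagrange basis polynomials:
L_0(s) = (s - 3) / [-6] = -(1/6)s + 1/2
L_1(s) = (s + 3) / [6] = (1/6)s + 1/2
P(s) = (-9)·L_0 + 8·L_1
  (-9)·L_0(s) = (3/2)s - 9/2
  8·L_1(s) = (4/3)s + 4
Adding term by term: (17/6)s - 1/2

P(s) = (17/6)s - 1/2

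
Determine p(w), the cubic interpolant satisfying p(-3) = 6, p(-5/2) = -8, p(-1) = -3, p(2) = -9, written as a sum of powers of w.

p(w) = -(91/27)w^3 - (337/54)w^2 + (775/54)w + 128/9

Build the Lagrange basis polynomials:
L_0(w) = (w + 5/2)(w + 1)(w - 2) / [-5] = -(1/5)w^3 - (3/10)w^2 + (9/10)w + 1
L_1(w) = (w + 3)(w + 1)(w - 2) / [27/8] = (8/27)w^3 + (16/27)w^2 - (40/27)w - 16/9
L_2(w) = (w + 3)(w + 5/2)(w - 2) / [-9] = -(1/9)w^3 - (7/18)w^2 + (7/18)w + 5/3
L_3(w) = (w + 3)(w + 5/2)(w + 1) / [135/2] = (2/135)w^3 + (13/135)w^2 + (26/135)w + 1/9
p(w) = 6·L_0 + (-8)·L_1 + (-3)·L_2 + (-9)·L_3
  6·L_0(w) = -(6/5)w^3 - (9/5)w^2 + (27/5)w + 6
  (-8)·L_1(w) = -(64/27)w^3 - (128/27)w^2 + (320/27)w + 128/9
  (-3)·L_2(w) = (1/3)w^3 + (7/6)w^2 - (7/6)w - 5
  (-9)·L_3(w) = -(2/15)w^3 - (13/15)w^2 - (26/15)w - 1
Adding term by term: -(91/27)w^3 - (337/54)w^2 + (775/54)w + 128/9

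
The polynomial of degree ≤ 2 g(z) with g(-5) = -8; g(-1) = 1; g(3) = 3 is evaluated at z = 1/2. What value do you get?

329/128

L_0(1/2) = (3/2)·(-5/2)/[(-4)·(-8)] = -15/128
L_1(1/2) = (11/2)·(-5/2)/[(4)·(-4)] = 55/64
L_2(1/2) = (11/2)·(3/2)/[(8)·(4)] = 33/128
Sum: (-8)·(-15/128) + 1·(55/64) + 3·(33/128) = 329/128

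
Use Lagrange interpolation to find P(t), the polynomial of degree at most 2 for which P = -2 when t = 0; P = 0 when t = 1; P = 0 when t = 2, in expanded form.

Build the Lagrange basis polynomials:
L_0(t) = (t - 1)(t - 2) / [2] = (1/2)t^2 - (3/2)t + 1
L_1(t) = t(t - 2) / [-1] = -t^2 + 2t
L_2(t) = t(t - 1) / [2] = (1/2)t^2 - (1/2)t
P(t) = (-2)·L_0 + 0·L_1 + 0·L_2
  (-2)·L_0(t) = -t^2 + 3t - 2
  0·L_1(t) = 0
  0·L_2(t) = 0
Adding term by term: -t^2 + 3t - 2

P(t) = -t^2 + 3t - 2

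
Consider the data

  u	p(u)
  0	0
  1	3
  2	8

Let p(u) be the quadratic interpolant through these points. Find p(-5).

L_0(-5) = (-6)·(-7)/[(-1)·(-2)] = 21
L_1(-5) = (-5)·(-7)/[(1)·(-1)] = -35
L_2(-5) = (-5)·(-6)/[(2)·(1)] = 15
Sum: 0 + 3·(-35) + 8·(15) = 15

15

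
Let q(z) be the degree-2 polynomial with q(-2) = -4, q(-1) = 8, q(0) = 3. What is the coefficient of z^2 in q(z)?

-17/2

L_0(z) = (z + 1)z / [2] = (1/2)z^2 + (1/2)z
L_1(z) = (z + 2)z / [-1] = -z^2 - 2z
L_2(z) = (z + 2)(z + 1) / [2] = (1/2)z^2 + (3/2)z + 1
q(z) = (-4)·L_0 + 8·L_1 + 3·L_2
Only the coefficient of z^2 is needed; take it from each L_i and combine:
(-4)·(1/2) + 8·(-1) + 3·(1/2) = -17/2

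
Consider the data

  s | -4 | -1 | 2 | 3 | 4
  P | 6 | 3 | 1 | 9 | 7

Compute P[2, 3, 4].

P[2,3] = (9 - 1) / (3 - 2) = 8
P[3,4] = (7 - 9) / (4 - 3) = -2
P[2,3,4] = (-2 - 8) / (4 - 2) = -5

-5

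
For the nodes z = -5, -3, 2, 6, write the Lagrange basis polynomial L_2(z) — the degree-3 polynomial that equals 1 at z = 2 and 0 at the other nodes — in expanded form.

L_2(z) = (z + 5)(z + 3)(z - 6) / [(7)·(5)·(-4)]
       = (z^3 + 2z^2 - 33z - 90) / (-140)

L_2(z) = -(1/140)z^3 - (1/70)z^2 + (33/140)z + 9/14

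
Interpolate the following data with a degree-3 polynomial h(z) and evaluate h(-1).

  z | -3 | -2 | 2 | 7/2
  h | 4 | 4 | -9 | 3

303/1430

Using Newton's divided-difference form:
h[-3,-2] = (4 - 4) / (-2 - (-3)) = 0
h[-2,2] = (-9 - 4) / (2 - (-2)) = -13/4
h[2,7/2] = (3 - (-9)) / (7/2 - 2) = 8
h[-3,-2,2] = (-13/4 - 0) / (2 - (-3)) = -13/20
h[-2,2,7/2] = (8 - (-13/4)) / (7/2 - (-2)) = 45/22
h[-3,-2,2,7/2] = (45/22 - (-13/20)) / (7/2 - (-3)) = 593/1430
h(-1) = 4 + 0·(2) + (-13/20)·(2)·(1) + (593/1430)·(2)·(1)·(-3) = 303/1430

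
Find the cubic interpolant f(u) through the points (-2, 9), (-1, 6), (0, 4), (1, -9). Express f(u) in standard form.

f(u) = -2u^3 - (11/2)u^2 - (11/2)u + 4

Build the Lagrange basis polynomials:
L_0(u) = (u + 1)u(u - 1) / [-6] = -(1/6)u^3 + (1/6)u
L_1(u) = (u + 2)u(u - 1) / [2] = (1/2)u^3 + (1/2)u^2 - u
L_2(u) = (u + 2)(u + 1)(u - 1) / [-2] = -(1/2)u^3 - u^2 + (1/2)u + 1
L_3(u) = (u + 2)(u + 1)u / [6] = (1/6)u^3 + (1/2)u^2 + (1/3)u
f(u) = 9·L_0 + 6·L_1 + 4·L_2 + (-9)·L_3
  9·L_0(u) = -(3/2)u^3 + (3/2)u
  6·L_1(u) = 3u^3 + 3u^2 - 6u
  4·L_2(u) = -2u^3 - 4u^2 + 2u + 4
  (-9)·L_3(u) = -(3/2)u^3 - (9/2)u^2 - 3u
Adding term by term: -2u^3 - (11/2)u^2 - (11/2)u + 4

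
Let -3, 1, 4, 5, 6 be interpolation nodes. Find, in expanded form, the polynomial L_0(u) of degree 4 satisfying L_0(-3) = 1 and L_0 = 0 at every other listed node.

L_0(u) = (1/2016)u^4 - (1/126)u^3 + (89/2016)u^2 - (97/1008)u + 5/84

L_0(u) = (u - 1)(u - 4)(u - 5)(u - 6) / [(-4)·(-7)·(-8)·(-9)]
       = (u^4 - 16u^3 + 89u^2 - 194u + 120) / (2016)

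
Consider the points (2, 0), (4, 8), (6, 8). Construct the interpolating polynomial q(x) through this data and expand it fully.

L_0(x) = (x - 4)(x - 6) / [8] = (1/8)x^2 - (5/4)x + 3
L_1(x) = (x - 2)(x - 6) / [-4] = -(1/4)x^2 + 2x - 3
L_2(x) = (x - 2)(x - 4) / [8] = (1/8)x^2 - (3/4)x + 1
q(x) = 0·L_0 + 8·L_1 + 8·L_2
  0·L_0(x) = 0
  8·L_1(x) = -2x^2 + 16x - 24
  8·L_2(x) = x^2 - 6x + 8
Adding term by term: -x^2 + 10x - 16

q(x) = -x^2 + 10x - 16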